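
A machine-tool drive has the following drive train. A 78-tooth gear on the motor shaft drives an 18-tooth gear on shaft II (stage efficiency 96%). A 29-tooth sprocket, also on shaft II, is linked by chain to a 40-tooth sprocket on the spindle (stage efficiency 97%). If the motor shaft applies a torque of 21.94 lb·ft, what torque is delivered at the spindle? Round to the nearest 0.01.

gear mesh 18/78 = 0.23077 → τ = 21.94·0.23077·0.96 = 4.8606 lb·ft
chain 40/29 = 1.3793 → τ = 4.8606·1.3793·0.97 = 6.5031 lb·ft

6.50 lb·ft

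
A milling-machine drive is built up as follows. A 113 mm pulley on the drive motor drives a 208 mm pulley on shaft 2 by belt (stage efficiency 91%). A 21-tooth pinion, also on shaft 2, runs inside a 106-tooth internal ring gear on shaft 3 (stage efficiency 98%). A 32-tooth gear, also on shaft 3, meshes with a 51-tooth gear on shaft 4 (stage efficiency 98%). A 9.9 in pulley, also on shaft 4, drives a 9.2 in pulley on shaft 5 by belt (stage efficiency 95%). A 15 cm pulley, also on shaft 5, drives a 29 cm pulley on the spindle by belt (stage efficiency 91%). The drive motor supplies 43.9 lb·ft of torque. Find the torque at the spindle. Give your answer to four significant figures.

Belt: ratio = 208/113 = 1.8407; torque at shaft 2 = 43.9 × 1.8407 × 0.91 = 73.534 lb·ft.
Internal gear: ratio = 106/21 = 5.0476; torque at shaft 3 = 73.534 × 5.0476 × 0.98 = 363.75 lb·ft.
Gear mesh: ratio = 51/32 = 1.5938; torque at shaft 4 = 363.75 × 1.5938 × 0.98 = 568.13 lb·ft.
Belt: ratio = 9.2/9.9 = 0.92929; torque at shaft 5 = 568.13 × 0.92929 × 0.95 = 501.56 lb·ft.
Belt: ratio = 29/15 = 1.9333; torque at the spindle = 501.56 × 1.9333 × 0.91 = 882.42 lb·ft.

882.4 lb·ft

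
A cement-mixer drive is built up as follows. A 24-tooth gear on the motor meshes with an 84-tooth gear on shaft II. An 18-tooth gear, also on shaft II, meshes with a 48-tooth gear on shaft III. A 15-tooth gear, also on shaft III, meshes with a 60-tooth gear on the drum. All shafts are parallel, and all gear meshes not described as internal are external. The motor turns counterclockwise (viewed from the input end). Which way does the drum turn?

clockwise

the motor → shaft II: external mesh, 1 reversal → CW.
shaft II → shaft III: external mesh, 1 reversal → CCW.
shaft III → the drum: external mesh, 1 reversal → CW.
3 reversals in total — an odd number — so the drum turns opposite to the motor.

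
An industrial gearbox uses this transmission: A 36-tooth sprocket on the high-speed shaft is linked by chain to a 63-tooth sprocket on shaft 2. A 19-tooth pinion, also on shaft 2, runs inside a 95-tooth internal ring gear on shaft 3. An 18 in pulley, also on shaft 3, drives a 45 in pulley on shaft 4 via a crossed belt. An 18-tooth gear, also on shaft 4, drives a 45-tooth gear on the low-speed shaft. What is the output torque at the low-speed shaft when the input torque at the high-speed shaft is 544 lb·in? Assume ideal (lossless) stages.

After the chain (63/36): 544 × 1.75 = 952 lb·in
After the internal gear (95/19): 952 × 5 = 4760 lb·in
After the belt (45/18): 4760 × 2.5 = 11900 lb·in
After the gear mesh (45/18): 11900 × 2.5 = 29750 lb·in

29750 lb·in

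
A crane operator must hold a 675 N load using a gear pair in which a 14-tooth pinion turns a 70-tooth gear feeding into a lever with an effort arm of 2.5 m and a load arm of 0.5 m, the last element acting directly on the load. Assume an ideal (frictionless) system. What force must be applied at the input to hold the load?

27 N

Gear pair MA = 70/14 = 5.
Lever MA = effort arm / load arm = 2.5/0.5 = 5.
Combined ideal MA = 5 × 5 = 25.
Effort = load / MA = 675 / 25 = 27 N.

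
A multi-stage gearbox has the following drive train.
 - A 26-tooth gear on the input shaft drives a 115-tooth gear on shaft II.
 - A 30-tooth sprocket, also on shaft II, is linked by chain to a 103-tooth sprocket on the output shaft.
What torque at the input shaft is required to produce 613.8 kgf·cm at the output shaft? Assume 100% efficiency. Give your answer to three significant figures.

40.4 kgf·cm

Overall ratio R = 4.4231 × 3.4333 = 15.186.
Input torque = output torque / R = 613.8 / 15.186 = 40.419 kgf·cm.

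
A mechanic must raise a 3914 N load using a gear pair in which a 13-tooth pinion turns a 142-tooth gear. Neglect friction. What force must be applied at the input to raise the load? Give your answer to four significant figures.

358.3 N

Gear pair MA = 142/13 = 10.923.
Effort = load / MA = 3914 / 10.923 = 358.32 N.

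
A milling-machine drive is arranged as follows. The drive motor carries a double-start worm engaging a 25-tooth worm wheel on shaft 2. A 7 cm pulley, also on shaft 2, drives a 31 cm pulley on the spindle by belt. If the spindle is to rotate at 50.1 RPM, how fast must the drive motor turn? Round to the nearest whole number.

2773 RPM

Overall ratio R = 12.5 × 4.4286 = 55.357.
Required input speed = output speed × R = 50.1 × 55.357 = 2773.4 RPM.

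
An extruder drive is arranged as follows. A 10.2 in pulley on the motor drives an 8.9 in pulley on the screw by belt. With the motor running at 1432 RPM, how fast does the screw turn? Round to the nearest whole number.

1641 RPM

belt 8.9/10.2 = 0.87255 → 1432/0.87255 = 1641.2 RPM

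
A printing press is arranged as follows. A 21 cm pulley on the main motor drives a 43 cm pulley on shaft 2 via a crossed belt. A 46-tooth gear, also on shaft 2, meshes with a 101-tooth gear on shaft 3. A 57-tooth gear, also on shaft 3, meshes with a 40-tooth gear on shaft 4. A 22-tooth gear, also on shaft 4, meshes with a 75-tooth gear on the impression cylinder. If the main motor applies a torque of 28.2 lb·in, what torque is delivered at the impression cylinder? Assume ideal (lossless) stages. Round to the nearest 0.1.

303.3 lb·in

Belt: ratio = 43/21 = 2.0476; torque at shaft 2 = 28.2 × 2.0476 = 57.743 lb·in.
Gear mesh: ratio = 101/46 = 2.1957; torque at shaft 3 = 57.743 × 2.1957 = 126.78 lb·in.
Gear mesh: ratio = 40/57 = 0.70175; torque at shaft 4 = 126.78 × 0.70175 = 88.971 lb·in.
Gear mesh: ratio = 75/22 = 3.4091; torque at the impression cylinder = 88.971 × 3.4091 = 303.31 lb·in.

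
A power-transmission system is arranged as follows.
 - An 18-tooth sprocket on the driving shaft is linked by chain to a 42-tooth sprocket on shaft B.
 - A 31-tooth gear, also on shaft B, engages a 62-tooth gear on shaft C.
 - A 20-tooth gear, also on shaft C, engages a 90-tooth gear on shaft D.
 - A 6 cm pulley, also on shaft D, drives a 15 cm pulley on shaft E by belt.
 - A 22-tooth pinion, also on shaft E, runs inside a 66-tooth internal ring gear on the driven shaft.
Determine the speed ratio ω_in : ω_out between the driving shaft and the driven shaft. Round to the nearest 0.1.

Each stage contributes driven/driver: chain 42/18 = 2.3333, gear mesh 62/31 = 2, gear mesh 90/20 = 4.5, belt 15/6 = 2.5, internal gear 66/22 = 3.
Overall: 2.3333 × 2 × 4.5 × 2.5 × 3 = 157.5.

157.5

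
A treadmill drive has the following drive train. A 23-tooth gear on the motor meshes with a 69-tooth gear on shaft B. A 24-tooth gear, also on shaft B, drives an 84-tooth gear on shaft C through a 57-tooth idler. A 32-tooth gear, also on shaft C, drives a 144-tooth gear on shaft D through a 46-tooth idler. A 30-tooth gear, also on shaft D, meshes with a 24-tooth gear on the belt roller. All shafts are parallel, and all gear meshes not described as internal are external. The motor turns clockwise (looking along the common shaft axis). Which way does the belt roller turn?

clockwise

the motor → shaft B: external mesh, 1 reversal → CCW.
shaft B → shaft C: driver → idler → driven is 2 external meshes, 2 reversals → CCW.
shaft C → shaft D: driver → idler → driven is 2 external meshes, 2 reversals → CCW.
shaft D → the belt roller: external mesh, 1 reversal → CW.
6 reversals in total — an even number — so the belt roller turns the same way as the motor.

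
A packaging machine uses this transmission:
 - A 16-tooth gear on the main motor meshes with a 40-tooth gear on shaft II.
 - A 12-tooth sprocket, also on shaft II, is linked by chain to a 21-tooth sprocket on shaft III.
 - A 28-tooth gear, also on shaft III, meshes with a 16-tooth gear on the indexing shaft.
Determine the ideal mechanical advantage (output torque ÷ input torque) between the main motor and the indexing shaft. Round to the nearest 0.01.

Each stage contributes driven/driver: gear mesh 40/16 = 2.5, chain 21/12 = 1.75, gear mesh 16/28 = 0.57143.
Overall: 2.5 × 1.75 × 0.57143 = 2.5.

2.50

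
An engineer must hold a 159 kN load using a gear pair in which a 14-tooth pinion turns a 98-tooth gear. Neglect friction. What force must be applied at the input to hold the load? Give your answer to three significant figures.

22.7 kN

Gear pair MA = 98/14 = 7.
Effort = load / MA = 159 / 7 = 22.714 kN.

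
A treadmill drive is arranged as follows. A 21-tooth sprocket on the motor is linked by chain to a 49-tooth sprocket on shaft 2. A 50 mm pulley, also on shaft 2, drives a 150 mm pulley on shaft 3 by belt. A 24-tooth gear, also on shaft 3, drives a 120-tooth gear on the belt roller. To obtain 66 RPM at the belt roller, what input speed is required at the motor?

Overall ratio R = 2.3333 × 3 × 5 = 35.
Required input speed = output speed × R = 66 × 35 = 2310 RPM.

2310 RPM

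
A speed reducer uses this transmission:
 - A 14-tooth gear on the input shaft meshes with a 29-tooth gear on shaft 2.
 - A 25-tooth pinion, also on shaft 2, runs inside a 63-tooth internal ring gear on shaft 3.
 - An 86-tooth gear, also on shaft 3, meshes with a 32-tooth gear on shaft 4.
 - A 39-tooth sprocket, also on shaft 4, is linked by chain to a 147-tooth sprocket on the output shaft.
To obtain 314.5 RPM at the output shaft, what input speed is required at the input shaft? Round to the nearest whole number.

Overall ratio R = 2.0714 × 2.52 × 0.37209 × 3.7692 = 7.3211.
Required input speed = output speed × R = 314.5 × 7.3211 = 2302.5 RPM.

2302 RPM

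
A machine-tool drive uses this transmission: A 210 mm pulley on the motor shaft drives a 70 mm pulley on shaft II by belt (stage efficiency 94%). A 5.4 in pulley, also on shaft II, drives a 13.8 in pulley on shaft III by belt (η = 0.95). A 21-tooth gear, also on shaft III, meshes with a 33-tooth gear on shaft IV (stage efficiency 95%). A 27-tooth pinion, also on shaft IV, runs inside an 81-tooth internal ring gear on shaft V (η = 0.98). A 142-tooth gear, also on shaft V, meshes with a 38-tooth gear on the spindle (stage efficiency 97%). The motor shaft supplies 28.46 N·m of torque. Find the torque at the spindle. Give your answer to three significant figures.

After the belt (70/210): 28.46 × 0.33333 × 0.94 = 8.9175 N·m
After the belt (13.8/5.4): 8.9175 × 2.5556 × 0.95 = 21.65 N·m
After the gear mesh (33/21): 21.65 × 1.5714 × 0.95 = 32.32 N·m
After the internal gear (81/27): 32.32 × 3 × 0.98 = 95.02 N·m
After the gear mesh (38/142): 95.02 × 0.26761 × 0.97 = 24.665 N·m

24.7 N·m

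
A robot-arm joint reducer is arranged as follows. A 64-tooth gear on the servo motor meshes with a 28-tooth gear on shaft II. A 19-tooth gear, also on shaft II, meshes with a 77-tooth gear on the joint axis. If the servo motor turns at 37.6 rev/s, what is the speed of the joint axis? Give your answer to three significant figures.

21.2 rev/s

the servo motor → shaft II (gear mesh, 28/64): 37.6 ÷ 0.4375 = 85.943 rev/s
shaft II → the joint axis (gear mesh, 77/19): 85.943 ÷ 4.0526 = 21.207 rev/s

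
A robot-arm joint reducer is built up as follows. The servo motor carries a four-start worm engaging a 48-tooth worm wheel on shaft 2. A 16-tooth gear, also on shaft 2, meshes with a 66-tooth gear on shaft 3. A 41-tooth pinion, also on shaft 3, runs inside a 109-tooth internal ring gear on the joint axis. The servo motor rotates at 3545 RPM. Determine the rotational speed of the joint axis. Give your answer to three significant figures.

worm 48/4 = 12 → 3545/12 = 295.42 RPM
gear mesh 66/16 = 4.125 → 295.42/4.125 = 71.616 RPM
internal gear 109/41 = 2.6585 → 71.616/2.6585 = 26.938 RPM

26.9 RPM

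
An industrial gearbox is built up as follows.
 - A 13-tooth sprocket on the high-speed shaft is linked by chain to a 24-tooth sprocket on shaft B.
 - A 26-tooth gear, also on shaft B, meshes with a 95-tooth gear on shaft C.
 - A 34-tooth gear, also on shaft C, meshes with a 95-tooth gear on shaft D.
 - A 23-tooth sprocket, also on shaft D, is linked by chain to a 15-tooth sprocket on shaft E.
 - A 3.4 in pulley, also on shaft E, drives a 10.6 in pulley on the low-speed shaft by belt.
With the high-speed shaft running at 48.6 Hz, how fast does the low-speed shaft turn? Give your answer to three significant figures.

the high-speed shaft → shaft B (chain, 24/13): 48.6 ÷ 1.8462 = 26.325 Hz
shaft B → shaft C (gear mesh, 95/26): 26.325 ÷ 3.6538 = 7.2047 Hz
shaft C → shaft D (gear mesh, 95/34): 7.2047 ÷ 2.7941 = 2.5785 Hz
shaft D → shaft E (chain, 15/23): 2.5785 ÷ 0.65217 = 3.9538 Hz
shaft E → the low-speed shaft (belt, 10.6/3.4): 3.9538 ÷ 3.1176 = 1.2682 Hz

1.27 Hz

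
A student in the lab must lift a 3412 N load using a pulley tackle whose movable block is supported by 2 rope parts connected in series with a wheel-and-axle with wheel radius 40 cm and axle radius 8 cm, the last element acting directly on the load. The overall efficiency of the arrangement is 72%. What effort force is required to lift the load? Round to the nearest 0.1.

473.9 N

Block-and-tackle MA = number of supporting rope parts = 2.
Wheel-and-axle MA = R/r = 40/8 = 5.
Combined ideal MA = 2 × 5 = 10.
Actual MA = 10 × 0.72 = 7.2.
Effort = load / actual MA = 3412 / 7.2 = 473.89 N.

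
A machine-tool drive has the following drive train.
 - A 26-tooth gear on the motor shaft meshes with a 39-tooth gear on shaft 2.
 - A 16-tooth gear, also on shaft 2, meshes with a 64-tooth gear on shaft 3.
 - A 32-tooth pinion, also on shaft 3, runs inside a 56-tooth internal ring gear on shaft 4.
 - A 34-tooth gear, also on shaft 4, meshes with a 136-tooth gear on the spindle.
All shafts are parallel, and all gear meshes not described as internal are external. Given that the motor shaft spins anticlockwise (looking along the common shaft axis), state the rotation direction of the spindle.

clockwise

the motor shaft → shaft 2: external mesh, 1 reversal → CW.
shaft 2 → shaft 3: external mesh, 1 reversal → CCW.
shaft 3 → shaft 4: internal mesh, same direction → CCW.
shaft 4 → the spindle: external mesh, 1 reversal → CW.
3 reversals in total — an odd number — so the spindle turns opposite to the motor shaft.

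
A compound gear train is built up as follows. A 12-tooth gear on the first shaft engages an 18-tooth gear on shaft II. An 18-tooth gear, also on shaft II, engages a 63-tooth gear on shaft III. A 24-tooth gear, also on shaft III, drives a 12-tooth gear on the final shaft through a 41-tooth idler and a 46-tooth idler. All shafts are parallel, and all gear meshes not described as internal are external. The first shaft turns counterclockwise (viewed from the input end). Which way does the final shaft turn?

the first shaft → shaft II: external mesh, 1 reversal → CW.
shaft II → shaft III: external mesh, 1 reversal → CCW.
shaft III → the final shaft: driver → idler → idler → driven is 3 external meshes, 3 reversals → CW.
5 reversals in total — an odd number — so the final shaft turns opposite to the first shaft.

clockwise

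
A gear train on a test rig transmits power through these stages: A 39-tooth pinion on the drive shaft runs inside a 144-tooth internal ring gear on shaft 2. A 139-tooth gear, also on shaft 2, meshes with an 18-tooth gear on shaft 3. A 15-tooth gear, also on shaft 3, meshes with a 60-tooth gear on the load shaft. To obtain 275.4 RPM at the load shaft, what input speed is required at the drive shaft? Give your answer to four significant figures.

526.7 RPM

Overall ratio R = 3.6923 × 0.1295 × 4 = 1.9126.
Required input speed = output speed × R = 275.4 × 1.9126 = 526.72 RPM.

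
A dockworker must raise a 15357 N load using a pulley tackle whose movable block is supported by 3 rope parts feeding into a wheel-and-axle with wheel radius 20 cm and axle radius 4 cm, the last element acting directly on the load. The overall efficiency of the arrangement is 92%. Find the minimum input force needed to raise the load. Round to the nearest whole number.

Block-and-tackle MA = number of supporting rope parts = 3.
Wheel-and-axle MA = R/r = 20/4 = 5.
Combined ideal MA = 3 × 5 = 15.
Actual MA = 15 × 0.92 = 13.8.
Effort = load / actual MA = 15357 / 13.8 = 1112.8 N.

1113 N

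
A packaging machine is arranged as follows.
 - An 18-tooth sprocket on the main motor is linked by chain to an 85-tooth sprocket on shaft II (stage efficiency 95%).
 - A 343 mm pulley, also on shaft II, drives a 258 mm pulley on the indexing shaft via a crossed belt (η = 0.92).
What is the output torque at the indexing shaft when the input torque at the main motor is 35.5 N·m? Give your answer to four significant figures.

110.2 N·m

After the chain (85/18): 35.5 × 4.7222 × 0.95 = 159.26 N·m
After the belt (258/343): 159.26 × 0.75219 × 0.92 = 110.21 N·m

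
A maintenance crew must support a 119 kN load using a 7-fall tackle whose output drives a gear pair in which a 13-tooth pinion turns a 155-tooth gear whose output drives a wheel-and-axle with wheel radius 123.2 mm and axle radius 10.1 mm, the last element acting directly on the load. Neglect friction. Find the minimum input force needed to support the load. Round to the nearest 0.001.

Block-and-tackle MA = number of supporting rope parts = 7.
Gear pair MA = 155/13 = 11.923.
Wheel-and-axle MA = R/r = 123.2/10.1 = 12.198.
Combined ideal MA = 7 × 11.923 × 12.198 = 1018.1.
Effort = load / MA = 119 / 1018.1 = 0.11689 kN.

0.117 kN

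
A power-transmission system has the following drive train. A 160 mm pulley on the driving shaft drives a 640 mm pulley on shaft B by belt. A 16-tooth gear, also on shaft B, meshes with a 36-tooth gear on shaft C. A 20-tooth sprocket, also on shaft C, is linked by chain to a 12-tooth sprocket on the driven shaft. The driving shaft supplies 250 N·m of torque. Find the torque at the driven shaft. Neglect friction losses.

1350 N·m

Belt: ratio = 640/160 = 4; torque at shaft B = 250 × 4 = 1000 N·m.
Gear mesh: ratio = 36/16 = 2.25; torque at shaft C = 1000 × 2.25 = 2250 N·m.
Chain: ratio = 12/20 = 0.6; torque at the driven shaft = 2250 × 0.6 = 1350 N·m.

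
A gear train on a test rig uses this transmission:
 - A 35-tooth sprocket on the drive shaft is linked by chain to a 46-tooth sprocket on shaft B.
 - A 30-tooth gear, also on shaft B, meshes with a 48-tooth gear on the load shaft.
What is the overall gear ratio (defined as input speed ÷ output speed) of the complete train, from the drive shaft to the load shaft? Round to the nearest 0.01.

2.10

Each stage contributes driven/driver: chain 46/35 = 1.3143, gear mesh 48/30 = 1.6.
Overall: 1.3143 × 1.6 = 2.1029.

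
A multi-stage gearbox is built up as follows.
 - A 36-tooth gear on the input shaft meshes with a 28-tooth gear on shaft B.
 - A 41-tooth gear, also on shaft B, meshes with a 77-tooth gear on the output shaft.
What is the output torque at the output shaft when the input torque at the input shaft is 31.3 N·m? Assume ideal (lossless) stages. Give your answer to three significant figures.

45.7 N·m

After the gear mesh (28/36): 31.3 × 0.77778 = 24.344 N·m
After the gear mesh (77/41): 24.344 × 1.878 = 45.72 N·m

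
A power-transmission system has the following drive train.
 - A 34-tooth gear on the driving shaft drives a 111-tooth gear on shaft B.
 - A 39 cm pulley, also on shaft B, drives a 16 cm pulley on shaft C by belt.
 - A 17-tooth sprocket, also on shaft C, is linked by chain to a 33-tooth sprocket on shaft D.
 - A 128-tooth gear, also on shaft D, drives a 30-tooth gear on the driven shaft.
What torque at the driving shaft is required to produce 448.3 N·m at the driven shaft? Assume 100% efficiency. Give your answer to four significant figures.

Overall ratio R = 3.2647 × 0.41026 × 1.9412 × 0.23438 = 0.60936.
Input torque = output torque / R = 448.3 / 0.60936 = 735.69 N·m.

735.7 N·m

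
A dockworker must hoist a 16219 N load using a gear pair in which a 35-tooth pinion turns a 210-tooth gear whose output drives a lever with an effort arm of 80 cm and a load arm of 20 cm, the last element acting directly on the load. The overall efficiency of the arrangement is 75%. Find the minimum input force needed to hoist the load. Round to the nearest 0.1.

Gear pair MA = 210/35 = 6.
Lever MA = effort arm / load arm = 80/20 = 4.
Combined ideal MA = 6 × 4 = 24.
Actual MA = 24 × 0.75 = 18.
Effort = load / actual MA = 16219 / 18 = 901.06 N.

901.1 N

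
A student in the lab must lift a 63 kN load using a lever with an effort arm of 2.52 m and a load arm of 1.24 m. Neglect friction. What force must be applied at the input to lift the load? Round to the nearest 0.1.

Lever MA = effort arm / load arm = 2.52/1.24 = 2.0323.
Effort = load / MA = 63 / 2.0323 = 31 kN.

31.0 kN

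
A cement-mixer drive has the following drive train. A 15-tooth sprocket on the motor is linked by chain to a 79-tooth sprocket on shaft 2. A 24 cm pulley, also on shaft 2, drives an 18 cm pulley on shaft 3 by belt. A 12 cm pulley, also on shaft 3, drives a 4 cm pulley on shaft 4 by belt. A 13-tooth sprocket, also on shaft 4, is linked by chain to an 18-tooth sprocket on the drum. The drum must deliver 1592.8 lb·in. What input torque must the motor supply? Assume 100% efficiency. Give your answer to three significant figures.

Overall ratio R = 5.2667 × 0.75 × 0.33333 × 1.3846 = 1.8231.
Input torque = output torque / R = 1592.8 / 1.8231 = 873.69 lb·in.

874 lb·in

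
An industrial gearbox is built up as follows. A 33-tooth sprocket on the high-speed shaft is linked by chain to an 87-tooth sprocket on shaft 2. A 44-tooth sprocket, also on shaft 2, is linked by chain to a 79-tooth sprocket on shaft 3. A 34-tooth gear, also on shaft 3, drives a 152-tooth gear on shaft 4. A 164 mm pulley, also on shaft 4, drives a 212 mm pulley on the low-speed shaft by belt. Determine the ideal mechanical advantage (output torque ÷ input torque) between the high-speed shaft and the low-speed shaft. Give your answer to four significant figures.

Each stage contributes driven/driver: chain 87/33 = 2.6364, chain 79/44 = 1.7955, gear mesh 152/34 = 4.4706, belt 212/164 = 1.2927.
Overall: 2.6364 × 1.7955 × 4.4706 × 1.2927 = 27.355.

27.35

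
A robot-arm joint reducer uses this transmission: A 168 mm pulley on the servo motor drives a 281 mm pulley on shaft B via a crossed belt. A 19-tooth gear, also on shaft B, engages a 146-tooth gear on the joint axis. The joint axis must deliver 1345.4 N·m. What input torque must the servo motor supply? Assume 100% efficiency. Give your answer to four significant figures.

104.7 N·m

Overall ratio R = 1.6726 × 7.6842 = 12.853.
Input torque = output torque / R = 1345.4 / 12.853 = 104.68 N·m.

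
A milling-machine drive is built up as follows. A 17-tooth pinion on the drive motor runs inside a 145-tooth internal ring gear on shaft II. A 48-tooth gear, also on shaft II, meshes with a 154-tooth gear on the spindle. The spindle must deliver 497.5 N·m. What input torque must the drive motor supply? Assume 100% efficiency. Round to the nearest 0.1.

Overall ratio R = 8.5294 × 3.2083 = 27.365.
Input torque = output torque / R = 497.5 / 27.365 = 18.18 N·m.

18.2 N·m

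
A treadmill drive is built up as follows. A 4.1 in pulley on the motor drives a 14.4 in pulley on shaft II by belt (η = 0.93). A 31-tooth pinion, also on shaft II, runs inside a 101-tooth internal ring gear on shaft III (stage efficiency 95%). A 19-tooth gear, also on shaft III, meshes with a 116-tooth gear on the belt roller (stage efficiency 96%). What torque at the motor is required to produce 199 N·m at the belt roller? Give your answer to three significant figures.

3.36 N·m

Overall ratio R = 3.5122 × 3.2581 × 6.1053 = 69.862; overall efficiency η = 0.93 × 0.95 × 0.96 = 0.8482.
Input torque = output torque / (R × η) = 199 / (69.862 × 0.8482) = 3.3584 N·m.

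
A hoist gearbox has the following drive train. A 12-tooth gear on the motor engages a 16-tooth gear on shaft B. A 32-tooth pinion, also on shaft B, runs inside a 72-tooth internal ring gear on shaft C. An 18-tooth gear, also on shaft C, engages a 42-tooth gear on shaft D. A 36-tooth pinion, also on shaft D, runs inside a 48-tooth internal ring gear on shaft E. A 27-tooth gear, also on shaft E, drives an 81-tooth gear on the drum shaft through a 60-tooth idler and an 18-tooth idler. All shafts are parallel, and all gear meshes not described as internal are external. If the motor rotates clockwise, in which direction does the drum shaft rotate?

counterclockwise

the motor → shaft B: external mesh, 1 reversal → CCW.
shaft B → shaft C: internal mesh, same direction → CCW.
shaft C → shaft D: external mesh, 1 reversal → CW.
shaft D → shaft E: internal mesh, same direction → CW.
shaft E → the drum shaft: driver → idler → idler → driven is 3 external meshes, 3 reversals → CCW.
5 reversals in total — an odd number — so the drum shaft turns opposite to the motor.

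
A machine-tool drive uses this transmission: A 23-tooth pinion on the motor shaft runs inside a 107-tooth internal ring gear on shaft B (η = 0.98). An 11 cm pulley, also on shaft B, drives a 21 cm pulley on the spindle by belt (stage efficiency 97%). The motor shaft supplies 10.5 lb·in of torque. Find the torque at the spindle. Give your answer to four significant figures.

88.65 lb·in

Internal gear: ratio = 107/23 = 4.6522; torque at shaft B = 10.5 × 4.6522 × 0.98 = 47.871 lb·in.
Belt: ratio = 21/11 = 1.9091; torque at the spindle = 47.871 × 1.9091 × 0.97 = 88.648 lb·in.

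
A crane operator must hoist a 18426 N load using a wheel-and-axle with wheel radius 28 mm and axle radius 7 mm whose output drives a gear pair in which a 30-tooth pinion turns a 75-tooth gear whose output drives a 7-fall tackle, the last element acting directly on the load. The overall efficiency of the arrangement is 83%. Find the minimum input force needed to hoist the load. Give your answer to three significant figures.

Wheel-and-axle MA = R/r = 28/7 = 4.
Gear pair MA = 75/30 = 2.5.
Block-and-tackle MA = number of supporting rope parts = 7.
Combined ideal MA = 4 × 2.5 × 7 = 70.
Actual MA = 70 × 0.83 = 58.1.
Effort = load / actual MA = 18426 / 58.1 = 317.14 N.

317 N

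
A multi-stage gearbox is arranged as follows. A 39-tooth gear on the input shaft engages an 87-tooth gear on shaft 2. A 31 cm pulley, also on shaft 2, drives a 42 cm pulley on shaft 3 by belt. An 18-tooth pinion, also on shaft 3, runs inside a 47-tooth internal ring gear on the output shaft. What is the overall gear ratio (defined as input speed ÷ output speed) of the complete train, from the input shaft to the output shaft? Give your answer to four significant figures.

Each stage contributes driven/driver: gear mesh 87/39 = 2.2308, belt 42/31 = 1.3548, internal gear 47/18 = 2.6111.
Overall: 2.2308 × 1.3548 × 2.6111 = 7.8916.

7.892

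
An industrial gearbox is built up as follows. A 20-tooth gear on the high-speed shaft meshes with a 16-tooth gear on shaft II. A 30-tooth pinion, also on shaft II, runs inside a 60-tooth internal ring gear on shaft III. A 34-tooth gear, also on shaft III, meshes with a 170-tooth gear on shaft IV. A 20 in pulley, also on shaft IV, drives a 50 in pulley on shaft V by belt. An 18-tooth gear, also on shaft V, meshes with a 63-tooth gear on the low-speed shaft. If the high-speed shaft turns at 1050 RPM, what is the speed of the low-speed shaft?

15 RPM

the high-speed shaft → shaft II (gear mesh, 16/20): 1050 ÷ 0.8 = 1312.5 RPM
shaft II → shaft III (internal gear, 60/30): 1312.5 ÷ 2 = 656.25 RPM
shaft III → shaft IV (gear mesh, 170/34): 656.25 ÷ 5 = 131.25 RPM
shaft IV → shaft V (belt, 50/20): 131.25 ÷ 2.5 = 52.5 RPM
shaft V → the low-speed shaft (gear mesh, 63/18): 52.5 ÷ 3.5 = 15 RPM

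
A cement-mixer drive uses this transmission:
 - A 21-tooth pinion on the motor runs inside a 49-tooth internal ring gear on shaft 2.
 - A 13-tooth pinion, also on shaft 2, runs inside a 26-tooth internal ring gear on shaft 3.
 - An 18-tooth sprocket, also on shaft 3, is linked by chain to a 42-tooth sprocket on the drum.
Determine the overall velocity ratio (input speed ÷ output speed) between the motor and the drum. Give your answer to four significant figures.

Each stage contributes driven/driver: internal gear 49/21 = 2.3333, internal gear 26/13 = 2, chain 42/18 = 2.3333.
Overall: 2.3333 × 2 × 2.3333 = 10.889.

10.89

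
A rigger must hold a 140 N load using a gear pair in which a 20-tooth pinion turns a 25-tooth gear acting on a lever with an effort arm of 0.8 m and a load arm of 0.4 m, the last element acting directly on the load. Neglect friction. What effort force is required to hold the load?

56 N

Gear pair MA = 25/20 = 1.25.
Lever MA = effort arm / load arm = 0.8/0.4 = 2.
Combined ideal MA = 1.25 × 2 = 2.5.
Effort = load / MA = 140 / 2.5 = 56 N.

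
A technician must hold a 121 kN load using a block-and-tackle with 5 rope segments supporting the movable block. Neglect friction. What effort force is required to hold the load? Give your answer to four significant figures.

Block-and-tackle MA = number of supporting rope parts = 5.
Effort = load / MA = 121 / 5 = 24.2 kN.

24.20 kN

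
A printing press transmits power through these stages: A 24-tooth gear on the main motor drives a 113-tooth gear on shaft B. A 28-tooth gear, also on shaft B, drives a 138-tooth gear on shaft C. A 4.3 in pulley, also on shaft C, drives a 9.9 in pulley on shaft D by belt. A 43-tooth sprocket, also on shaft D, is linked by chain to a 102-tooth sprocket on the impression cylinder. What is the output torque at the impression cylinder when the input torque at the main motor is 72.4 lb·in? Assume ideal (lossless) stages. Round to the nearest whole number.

9175 lb·in

gear mesh 113/24 = 4.7083 → τ = 72.4·4.7083 = 340.88 lb·in
gear mesh 138/28 = 4.9286 → τ = 340.88·4.9286 = 1680.1 lb·in
belt 9.9/4.3 = 2.3023 → τ = 1680.1·2.3023 = 3868.1 lb·in
chain 102/43 = 2.3721 → τ = 3868.1·2.3721 = 9175.4 lb·in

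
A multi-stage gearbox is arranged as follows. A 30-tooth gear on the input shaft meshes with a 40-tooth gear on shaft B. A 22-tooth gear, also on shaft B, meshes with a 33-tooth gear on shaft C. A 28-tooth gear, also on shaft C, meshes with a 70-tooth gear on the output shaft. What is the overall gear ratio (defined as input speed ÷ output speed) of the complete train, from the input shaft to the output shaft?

5

Each stage contributes driven/driver: gear mesh 40/30 = 1.3333, gear mesh 33/22 = 1.5, gear mesh 70/28 = 2.5.
Overall: 1.3333 × 1.5 × 2.5 = 5.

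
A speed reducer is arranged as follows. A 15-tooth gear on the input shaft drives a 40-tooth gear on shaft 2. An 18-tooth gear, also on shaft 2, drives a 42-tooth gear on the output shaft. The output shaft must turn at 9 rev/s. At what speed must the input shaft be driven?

56 rev/s

Overall ratio R = 2.6667 × 2.3333 = 6.2222.
Required input speed = output speed × R = 9 × 6.2222 = 56 rev/s.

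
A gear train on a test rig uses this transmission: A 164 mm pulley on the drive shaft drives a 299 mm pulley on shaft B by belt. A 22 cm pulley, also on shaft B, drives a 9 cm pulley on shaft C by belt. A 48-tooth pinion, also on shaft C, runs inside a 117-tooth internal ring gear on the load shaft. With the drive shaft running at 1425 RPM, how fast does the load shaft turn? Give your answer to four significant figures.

783.8 RPM

the drive shaft → shaft B (belt, 299/164): 1425 ÷ 1.8232 = 781.61 RPM
shaft B → shaft C (belt, 9/22): 781.61 ÷ 0.40909 = 1910.6 RPM
shaft C → the load shaft (internal gear, 117/48): 1910.6 ÷ 2.4375 = 783.83 RPM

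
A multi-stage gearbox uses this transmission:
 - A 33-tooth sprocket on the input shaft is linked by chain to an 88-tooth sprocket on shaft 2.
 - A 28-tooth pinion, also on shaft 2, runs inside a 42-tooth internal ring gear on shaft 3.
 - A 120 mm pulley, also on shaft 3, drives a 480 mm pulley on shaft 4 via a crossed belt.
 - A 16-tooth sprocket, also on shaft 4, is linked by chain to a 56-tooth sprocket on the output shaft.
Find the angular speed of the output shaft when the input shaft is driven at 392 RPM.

7 RPM

Chain: ratio = 88/33 = 2.6667, so shaft 2 turns at 392 / 2.6667 = 147 RPM.
Internal gear: ratio = 42/28 = 1.5, so shaft 3 turns at 147 / 1.5 = 98 RPM.
Belt: ratio = 480/120 = 4, so shaft 4 turns at 98 / 4 = 24.5 RPM.
Chain: ratio = 56/16 = 3.5, so the output shaft turns at 24.5 / 3.5 = 7 RPM.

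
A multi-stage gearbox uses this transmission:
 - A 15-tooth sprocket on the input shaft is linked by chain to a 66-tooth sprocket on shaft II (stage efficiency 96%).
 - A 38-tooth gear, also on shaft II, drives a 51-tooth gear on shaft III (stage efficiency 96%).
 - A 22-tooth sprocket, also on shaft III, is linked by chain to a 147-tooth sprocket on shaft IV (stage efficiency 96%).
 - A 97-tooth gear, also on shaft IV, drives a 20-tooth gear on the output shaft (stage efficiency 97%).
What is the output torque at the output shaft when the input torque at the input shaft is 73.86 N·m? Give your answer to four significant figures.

chain 66/15 = 4.4 → τ = 73.86·4.4·0.96 = 311.98 N·m
gear mesh 51/38 = 1.3421 → τ = 311.98·1.3421·0.96 = 401.97 N·m
chain 147/22 = 6.6818 → τ = 401.97·6.6818·0.96 = 2578.4 N·m
gear mesh 20/97 = 0.20619 → τ = 2578.4·0.20619·0.97 = 515.69 N·m

515.7 N·m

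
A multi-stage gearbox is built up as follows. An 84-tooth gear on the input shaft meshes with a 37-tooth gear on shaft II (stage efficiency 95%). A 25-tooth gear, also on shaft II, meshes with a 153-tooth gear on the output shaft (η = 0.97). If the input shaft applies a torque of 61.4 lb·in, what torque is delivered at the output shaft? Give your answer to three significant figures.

153 lb·in

After the gear mesh (37/84): 61.4 × 0.44048 × 0.95 = 25.693 lb·in
After the gear mesh (153/25): 25.693 × 6.12 × 0.97 = 152.52 lb·in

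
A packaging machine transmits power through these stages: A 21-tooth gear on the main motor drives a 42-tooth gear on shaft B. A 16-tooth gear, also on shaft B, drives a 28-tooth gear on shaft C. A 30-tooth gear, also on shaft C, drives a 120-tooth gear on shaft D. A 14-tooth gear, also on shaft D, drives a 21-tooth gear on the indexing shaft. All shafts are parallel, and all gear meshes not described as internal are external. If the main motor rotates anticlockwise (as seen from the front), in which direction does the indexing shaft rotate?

anticlockwise

the main motor → shaft B: external mesh, 1 reversal → CW.
shaft B → shaft C: external mesh, 1 reversal → CCW.
shaft C → shaft D: external mesh, 1 reversal → CW.
shaft D → the indexing shaft: external mesh, 1 reversal → CCW.
4 reversals in total — an even number — so the indexing shaft turns the same way as the main motor.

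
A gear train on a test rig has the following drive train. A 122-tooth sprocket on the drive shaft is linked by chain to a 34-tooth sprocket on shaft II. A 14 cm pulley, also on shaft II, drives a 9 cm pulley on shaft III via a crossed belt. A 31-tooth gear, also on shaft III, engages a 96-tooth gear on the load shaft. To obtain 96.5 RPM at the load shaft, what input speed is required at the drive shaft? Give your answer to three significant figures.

Overall ratio R = 0.27869 × 0.64286 × 3.0968 = 0.55481.
Required input speed = output speed × R = 96.5 × 0.55481 = 53.539 RPM.

53.5 RPM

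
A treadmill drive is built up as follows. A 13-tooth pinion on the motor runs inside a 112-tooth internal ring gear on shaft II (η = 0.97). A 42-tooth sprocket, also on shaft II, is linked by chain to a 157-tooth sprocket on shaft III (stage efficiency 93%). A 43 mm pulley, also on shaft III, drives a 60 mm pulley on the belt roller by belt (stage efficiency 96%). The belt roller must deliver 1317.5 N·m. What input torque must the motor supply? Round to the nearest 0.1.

Overall ratio R = 8.6154 × 3.7381 × 1.3953 = 44.937; overall efficiency η = 0.97 × 0.93 × 0.96 = 0.8660.
Input torque = output torque / (R × η) = 1317.5 / (44.937 × 0.8660) = 33.855 N·m.

33.9 N·m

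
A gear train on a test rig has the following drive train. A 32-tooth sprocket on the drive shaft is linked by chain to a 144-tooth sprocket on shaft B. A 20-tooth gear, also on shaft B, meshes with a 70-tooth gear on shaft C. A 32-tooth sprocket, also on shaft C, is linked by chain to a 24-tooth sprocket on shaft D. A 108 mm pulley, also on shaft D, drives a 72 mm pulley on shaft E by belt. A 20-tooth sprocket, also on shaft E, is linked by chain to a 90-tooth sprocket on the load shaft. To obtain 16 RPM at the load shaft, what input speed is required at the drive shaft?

567 RPM

Overall ratio R = 4.5 × 3.5 × 0.75 × 0.66667 × 4.5 = 35.438.
Required input speed = output speed × R = 16 × 35.438 = 567 RPM.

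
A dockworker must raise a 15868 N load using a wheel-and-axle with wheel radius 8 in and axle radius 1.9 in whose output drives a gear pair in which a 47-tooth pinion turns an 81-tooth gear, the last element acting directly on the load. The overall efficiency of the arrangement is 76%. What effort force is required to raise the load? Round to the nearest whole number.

2877 N

Wheel-and-axle MA = R/r = 8/1.9 = 4.2105.
Gear pair MA = 81/47 = 1.7234.
Combined ideal MA = 4.2105 × 1.7234 = 7.2564.
Actual MA = 7.2564 × 0.76 = 5.5149.
Effort = load / actual MA = 15868 / 5.5149 = 2877.3 N.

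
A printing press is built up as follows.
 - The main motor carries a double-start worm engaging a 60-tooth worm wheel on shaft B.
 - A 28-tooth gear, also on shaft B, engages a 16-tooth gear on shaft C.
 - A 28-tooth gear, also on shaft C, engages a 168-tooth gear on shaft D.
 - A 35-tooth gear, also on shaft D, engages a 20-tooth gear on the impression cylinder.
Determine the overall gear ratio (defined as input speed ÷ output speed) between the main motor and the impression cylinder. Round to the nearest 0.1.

Each stage contributes driven/driver: worm 60/2 = 30, gear mesh 16/28 = 0.57143, gear mesh 168/28 = 6, gear mesh 20/35 = 0.57143.
Overall: 30 × 0.57143 × 6 × 0.57143 = 58.776.

58.8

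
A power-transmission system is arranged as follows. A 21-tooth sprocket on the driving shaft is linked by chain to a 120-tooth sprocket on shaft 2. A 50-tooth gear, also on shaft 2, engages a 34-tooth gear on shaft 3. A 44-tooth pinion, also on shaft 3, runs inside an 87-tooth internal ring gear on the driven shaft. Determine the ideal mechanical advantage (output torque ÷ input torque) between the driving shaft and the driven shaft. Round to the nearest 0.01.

Each stage contributes driven/driver: chain 120/21 = 5.7143, gear mesh 34/50 = 0.68, internal gear 87/44 = 1.9773.
Overall: 5.7143 × 0.68 × 1.9773 = 7.6831.

7.68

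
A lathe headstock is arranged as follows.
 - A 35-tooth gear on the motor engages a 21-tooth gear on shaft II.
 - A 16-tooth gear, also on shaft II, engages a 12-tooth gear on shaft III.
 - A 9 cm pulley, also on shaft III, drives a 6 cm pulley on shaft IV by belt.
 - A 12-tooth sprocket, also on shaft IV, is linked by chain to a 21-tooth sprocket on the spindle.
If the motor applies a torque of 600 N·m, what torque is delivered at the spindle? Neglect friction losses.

315 N·m

After the gear mesh (21/35): 600 × 0.6 = 360 N·m
After the gear mesh (12/16): 360 × 0.75 = 270 N·m
After the belt (6/9): 270 × 0.66667 = 180 N·m
After the chain (21/12): 180 × 1.75 = 315 N·m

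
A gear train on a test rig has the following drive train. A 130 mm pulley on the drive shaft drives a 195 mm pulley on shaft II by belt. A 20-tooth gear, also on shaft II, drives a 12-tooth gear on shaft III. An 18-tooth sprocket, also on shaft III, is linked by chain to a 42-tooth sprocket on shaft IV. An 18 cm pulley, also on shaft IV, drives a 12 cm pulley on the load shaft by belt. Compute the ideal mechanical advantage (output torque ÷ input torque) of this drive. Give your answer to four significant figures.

1.400

Each stage contributes driven/driver: belt 195/130 = 1.5, gear mesh 12/20 = 0.6, chain 42/18 = 2.3333, belt 12/18 = 0.66667.
Overall: 1.5 × 0.6 × 2.3333 × 0.66667 = 1.4.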